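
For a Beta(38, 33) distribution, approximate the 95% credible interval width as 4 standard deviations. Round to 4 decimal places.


Variance of Beta(a,b) = ab / ((a+b)^2 * (a+b+1))
= 38*33 / ((71)^2 * 72)
= 0.0035
SD = sqrt(0.0035) = 0.0588
Width = 4 * SD = 0.2351

0.2351


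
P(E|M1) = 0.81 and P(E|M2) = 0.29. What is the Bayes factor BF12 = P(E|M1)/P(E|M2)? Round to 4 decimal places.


Bayes factor BF12 = P(E|M1) / P(E|M2)
= 0.81 / 0.29
= 2.7931

2.7931


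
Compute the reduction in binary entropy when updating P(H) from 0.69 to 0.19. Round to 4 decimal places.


H_before = -p*log2(p) - (1-p)*log2(1-p) for p=0.69: 0.8932
H_after for p=0.19: 0.7015
Reduction = 0.8932 - 0.7015 = 0.1917

0.1917


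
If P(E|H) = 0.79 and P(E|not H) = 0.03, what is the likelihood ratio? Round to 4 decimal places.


Likelihood ratio = P(E|H) / P(E|not H)
= 0.79 / 0.03
= 26.3333

26.3333


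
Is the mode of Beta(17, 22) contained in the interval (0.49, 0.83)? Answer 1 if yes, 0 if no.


Mode = (a-1)/(a+b-2) = 16/37 = 0.4324
Interval: (0.49, 0.83)
Contains mode? 0

0


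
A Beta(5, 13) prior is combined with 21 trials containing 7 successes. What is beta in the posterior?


In conjugate updating:
beta_posterior = beta_prior + (n - k)
= 13 + (21 - 7)
= 13 + 14 = 27

27


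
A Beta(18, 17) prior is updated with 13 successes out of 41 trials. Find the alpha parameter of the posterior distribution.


In the Beta-Binomial conjugate update:
alpha_post = alpha_prior + successes
= 18 + 13
= 31

31


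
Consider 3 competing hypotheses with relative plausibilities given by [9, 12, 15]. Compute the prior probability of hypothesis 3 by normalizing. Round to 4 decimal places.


Sum of weights = 9 + 12 + 15 = 36
Normalized prior for H3 = 15 / 36
= 0.4167

0.4167


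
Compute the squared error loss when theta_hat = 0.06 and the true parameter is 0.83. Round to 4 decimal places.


L = (theta_hat - theta_true)^2
= (0.06 - 0.83)^2
= -0.77^2 = 0.5929

0.5929


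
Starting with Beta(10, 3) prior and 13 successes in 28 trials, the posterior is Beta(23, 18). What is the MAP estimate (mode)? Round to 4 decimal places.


The mode of Beta(a, b) when a > 1 and b > 1 is (a-1)/(a+b-2)
= (23 - 1) / (23 + 18 - 2)
= 22 / 39
= 0.5641

0.5641


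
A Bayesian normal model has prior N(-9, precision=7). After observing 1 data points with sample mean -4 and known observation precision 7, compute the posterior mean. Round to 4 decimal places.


Posterior mean = (prior_precision * prior_mean + n * data_precision * data_mean) / (prior_precision + n * data_precision)
Numerator = 7*-9 + 1*7*-4 = -91
Denominator = 7 + 1*7 = 14
Posterior mean = -6.5

-6.5


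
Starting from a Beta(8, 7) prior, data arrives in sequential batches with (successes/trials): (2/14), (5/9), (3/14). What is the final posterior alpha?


In sequential Bayesian updating, we sum all successes.
Total successes = 10
Final alpha = 8 + 10 = 18

18


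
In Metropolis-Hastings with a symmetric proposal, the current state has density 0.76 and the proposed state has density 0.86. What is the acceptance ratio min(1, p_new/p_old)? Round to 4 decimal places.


Ratio = p_new / p_old = 0.86 / 0.76 = 1.1316
Acceptance = min(1, 1.1316) = 1.0

1.0


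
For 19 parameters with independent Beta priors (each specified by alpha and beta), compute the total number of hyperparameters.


A Beta prior has 2 hyperparameters per parameter.
Total = 19 * 2 = 38

38


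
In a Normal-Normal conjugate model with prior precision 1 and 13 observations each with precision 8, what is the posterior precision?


Posterior precision = prior precision + n * observation precision
= 1 + 13 * 8
= 1 + 104 = 105

105


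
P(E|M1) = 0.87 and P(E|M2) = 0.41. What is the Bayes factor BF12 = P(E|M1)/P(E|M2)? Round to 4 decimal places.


Bayes factor BF12 = P(E|M1) / P(E|M2)
= 0.87 / 0.41
= 2.122

2.122


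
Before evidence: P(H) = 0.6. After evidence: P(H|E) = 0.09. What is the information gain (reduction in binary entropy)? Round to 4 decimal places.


Prior entropy = 0.971
Posterior entropy = 0.4365
Information gain = 0.971 - 0.4365 = 0.5345

0.5345


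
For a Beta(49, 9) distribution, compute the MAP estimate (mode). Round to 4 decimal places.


MAP = mode = (a-1)/(a+b-2)
= (49-1)/(49+9-2)
= 48/56 = 0.8571

0.8571


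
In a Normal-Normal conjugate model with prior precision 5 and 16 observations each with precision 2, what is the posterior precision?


Posterior precision = prior precision + n * observation precision
= 5 + 16 * 2
= 5 + 32 = 37

37


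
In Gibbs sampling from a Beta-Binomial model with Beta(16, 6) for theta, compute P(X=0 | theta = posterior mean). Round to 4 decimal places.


Posterior mean = alpha/(alpha+beta) = 16/22 = 0.7273
P(X=0|theta=mean) = 1 - theta = 0.2727

0.2727


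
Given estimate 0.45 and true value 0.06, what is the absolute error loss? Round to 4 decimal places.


Absolute error = |estimate - true|
= |0.39| = 0.39

0.39


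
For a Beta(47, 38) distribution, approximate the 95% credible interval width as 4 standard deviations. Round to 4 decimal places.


Variance of Beta(a,b) = ab / ((a+b)^2 * (a+b+1))
= 47*38 / ((85)^2 * 86)
= 0.0029
SD = sqrt(0.0029) = 0.0536
Width = 4 * SD = 0.2145

0.2145


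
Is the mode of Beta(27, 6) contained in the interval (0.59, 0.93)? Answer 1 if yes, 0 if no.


Mode = (a-1)/(a+b-2) = 26/31 = 0.8387
Interval: (0.59, 0.93)
Contains mode? 1

1


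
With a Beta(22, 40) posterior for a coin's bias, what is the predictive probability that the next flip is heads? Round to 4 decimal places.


The predictive probability equals the posterior mean.
P(next = heads) = alpha / (alpha + beta)
= 22 / 62 = 0.3548

0.3548


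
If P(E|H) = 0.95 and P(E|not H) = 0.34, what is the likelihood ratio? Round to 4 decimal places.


Likelihood ratio = P(E|H) / P(E|not H)
= 0.95 / 0.34
= 2.7941

2.7941


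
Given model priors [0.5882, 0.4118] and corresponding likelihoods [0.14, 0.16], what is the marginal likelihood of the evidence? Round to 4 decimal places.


P(E) = sum_i P(M_i) P(E|M_i)
= 0.0823 + 0.0659
= 0.1482

0.1482


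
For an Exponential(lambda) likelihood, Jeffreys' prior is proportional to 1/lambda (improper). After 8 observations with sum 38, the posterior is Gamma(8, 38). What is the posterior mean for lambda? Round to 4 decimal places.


Posterior = Gamma(n, sum_x) = Gamma(8, 38)
Posterior mean = shape/rate = 8/38
= 0.2105

0.2105


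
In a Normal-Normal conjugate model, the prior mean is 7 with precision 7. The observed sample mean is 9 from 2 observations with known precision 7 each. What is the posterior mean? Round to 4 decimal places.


Posterior precision = tau0 + n*tau = 7 + 2*7 = 21
Posterior mean = (tau0*mu0 + n*tau*xbar) / posterior_precision
= (7*7 + 2*7*9) / 21
= 175 / 21 = 8.3333

8.3333


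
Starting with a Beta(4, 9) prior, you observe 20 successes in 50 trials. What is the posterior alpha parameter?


For a Beta-Binomial conjugate model:
Posterior alpha = prior alpha + number of successes
= 4 + 20 = 24

24


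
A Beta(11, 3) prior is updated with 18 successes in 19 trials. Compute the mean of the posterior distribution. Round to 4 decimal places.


After update: Beta(29, 4)
Mean = 29 / (29 + 4) = 29 / 33
= 0.8788

0.8788


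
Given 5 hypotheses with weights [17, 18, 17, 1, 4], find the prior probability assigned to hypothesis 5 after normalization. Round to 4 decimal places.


To normalize, divide each weight by the sum of all weights.
Sum = 57
Prior(H5) = 4/57 = 0.0702

0.0702


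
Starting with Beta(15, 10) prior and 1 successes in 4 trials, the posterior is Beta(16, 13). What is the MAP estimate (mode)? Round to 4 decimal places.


The mode of Beta(a, b) when a > 1 and b > 1 is (a-1)/(a+b-2)
= (16 - 1) / (16 + 13 - 2)
= 15 / 27
= 0.5556

0.5556


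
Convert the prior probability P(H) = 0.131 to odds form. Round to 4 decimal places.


P(not H) = 1 - 0.131 = 0.869
Odds = 0.131 / 0.869 = 0.1507

0.1507


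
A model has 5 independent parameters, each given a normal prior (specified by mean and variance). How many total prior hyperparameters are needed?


Each normal prior needs 2 hyperparameters (mean and variance).
Total = 2 * 5 = 10

10


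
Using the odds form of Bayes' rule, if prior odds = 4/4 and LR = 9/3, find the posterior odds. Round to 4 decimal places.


Bayes' rule in odds form: posterior odds = prior odds * LR
= (4 * 9) / (4 * 3)
= 36/12 = 3.0

3.0


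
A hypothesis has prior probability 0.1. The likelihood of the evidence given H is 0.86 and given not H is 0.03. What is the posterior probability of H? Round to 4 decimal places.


Using Bayes' theorem:
P(E) = 0.1 * 0.86 + 0.9 * 0.03
P(E) = 0.113
P(H|E) = (0.1 * 0.86) / 0.113 = 0.7611

0.7611


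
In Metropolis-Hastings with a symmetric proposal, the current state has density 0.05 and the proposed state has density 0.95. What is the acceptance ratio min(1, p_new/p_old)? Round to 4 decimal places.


Ratio = p_new / p_old = 0.95 / 0.05 = 19.0
Acceptance = min(1, 19.0) = 1.0

1.0


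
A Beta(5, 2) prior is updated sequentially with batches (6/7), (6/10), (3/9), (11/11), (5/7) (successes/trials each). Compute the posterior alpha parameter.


Sequential conjugate updating is equivalent to a single batch update.
Total successes across all batches = 31
alpha_posterior = alpha_prior + total_successes = 5 + 31
= 36

36


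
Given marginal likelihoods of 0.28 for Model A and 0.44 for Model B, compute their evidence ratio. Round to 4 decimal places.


Ratio = ML(A) / ML(B) = 0.28/0.44
= 0.6364

0.6364


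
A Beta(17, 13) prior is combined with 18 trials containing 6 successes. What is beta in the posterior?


In conjugate updating:
beta_posterior = beta_prior + (n - k)
= 13 + (18 - 6)
= 13 + 12 = 25

25


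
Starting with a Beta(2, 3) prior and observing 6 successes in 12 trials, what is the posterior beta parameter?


Posterior beta = prior beta + failures
Failures = 12 - 6 = 6
beta_post = 3 + 6 = 9

9


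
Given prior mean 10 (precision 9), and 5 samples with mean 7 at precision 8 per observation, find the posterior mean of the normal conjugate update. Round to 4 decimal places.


The posterior mean is a precision-weighted average of prior and data.
Post. prec. = 9 + 40 = 49
Post. mean = (90 + 280)/49 = 370/49 = 7.551

7.551


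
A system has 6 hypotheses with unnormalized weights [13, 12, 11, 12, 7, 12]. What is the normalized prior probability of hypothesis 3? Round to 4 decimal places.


The normalized prior is the weight divided by the total.
Total weight = 67
P(H3) = 11 / 67 = 0.1642

0.1642


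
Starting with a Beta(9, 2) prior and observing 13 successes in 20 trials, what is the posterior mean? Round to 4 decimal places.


Posterior parameters: alpha = 9 + 13 = 22
beta = 2 + 7 = 9
Posterior mean = alpha / (alpha + beta) = 22 / 31
= 0.7097

0.7097


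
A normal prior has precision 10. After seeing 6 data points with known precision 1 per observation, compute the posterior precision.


In the conjugate normal model, precisions add:
tau_posterior = tau_prior + n * tau_data
= 10 + 6*1 = 16

16


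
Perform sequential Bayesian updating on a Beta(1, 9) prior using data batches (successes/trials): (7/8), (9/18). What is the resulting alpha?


Accumulate successes: 16
Posterior alpha = prior alpha + sum of successes
= 1 + 16 = 17

17


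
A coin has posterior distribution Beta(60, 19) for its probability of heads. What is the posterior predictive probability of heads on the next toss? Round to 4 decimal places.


Posterior predictive = E[theta] = alpha/(alpha+beta)
= 60/79
= 0.7595

0.7595


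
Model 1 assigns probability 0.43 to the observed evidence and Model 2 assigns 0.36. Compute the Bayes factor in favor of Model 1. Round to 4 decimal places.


BF = P(data|M1) / P(data|M2)
= 0.43 / 0.36 = 1.1944

1.1944


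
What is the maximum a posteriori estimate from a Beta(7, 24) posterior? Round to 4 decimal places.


The MAP estimate equals the mode of the distribution.
Mode of Beta(a,b) = (a-1)/(a+b-2)
= 6/29
= 0.2069

0.2069


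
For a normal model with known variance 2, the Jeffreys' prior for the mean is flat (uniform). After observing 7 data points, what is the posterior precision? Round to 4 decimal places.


Jeffreys' prior for normal mean (known variance) is flat.
Prior precision = 0.
Posterior precision = prior_prec + n/sigma^2 = 0 + 7/2
= 3.5

3.5


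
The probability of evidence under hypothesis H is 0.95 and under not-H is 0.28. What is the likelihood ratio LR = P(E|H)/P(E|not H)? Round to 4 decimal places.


LR = 0.95 / 0.28
= 3.3929

3.3929


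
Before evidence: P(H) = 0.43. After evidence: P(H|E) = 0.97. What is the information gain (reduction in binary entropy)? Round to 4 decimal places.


Prior entropy = 0.9858
Posterior entropy = 0.1944
Information gain = 0.9858 - 0.1944 = 0.7914

0.7914


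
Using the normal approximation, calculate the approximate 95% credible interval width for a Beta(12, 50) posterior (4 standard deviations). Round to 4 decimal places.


Var(Beta) = 12*50/(62^2 * 63) = 0.0025
SD = 0.0498
Width ~ 4*SD = 0.1991

0.1991


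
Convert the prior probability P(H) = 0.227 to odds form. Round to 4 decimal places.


P(not H) = 1 - 0.227 = 0.773
Odds = 0.227 / 0.773 = 0.2937

0.2937


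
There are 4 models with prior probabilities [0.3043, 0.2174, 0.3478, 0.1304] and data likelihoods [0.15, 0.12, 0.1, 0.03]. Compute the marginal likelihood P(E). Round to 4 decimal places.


P(E) = sum over models of P(M_i) * P(E|M_i)
= 0.3043*0.15 + 0.2174*0.12 + 0.3478*0.1 + 0.1304*0.03
= 0.1104

0.1104


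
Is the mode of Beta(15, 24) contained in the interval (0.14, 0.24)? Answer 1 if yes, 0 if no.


Mode = (a-1)/(a+b-2) = 14/37 = 0.3784
Interval: (0.14, 0.24)
Contains mode? 0

0


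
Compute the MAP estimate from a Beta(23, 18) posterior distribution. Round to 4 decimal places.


MAP = mode of Beta distribution
= (alpha - 1)/(alpha + beta - 2)
= (23-1)/(23+18-2)
= 22/39 = 0.5641

0.5641


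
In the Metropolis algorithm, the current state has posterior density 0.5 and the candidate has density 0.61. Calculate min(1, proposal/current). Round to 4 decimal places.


Ratio = 0.61/0.5 = 1.22
Acceptance probability = min(1, 1.22)
= 1.0

1.0


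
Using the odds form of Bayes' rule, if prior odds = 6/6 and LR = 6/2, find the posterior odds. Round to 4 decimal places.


Bayes' rule in odds form: posterior odds = prior odds * LR
= (6 * 6) / (6 * 2)
= 36/12 = 3.0

3.0


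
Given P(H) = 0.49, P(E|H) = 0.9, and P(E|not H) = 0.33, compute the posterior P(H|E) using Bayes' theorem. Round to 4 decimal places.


By Bayes' theorem: P(H|E) = P(E|H)*P(H) / P(E)
P(E) = P(E|H)*P(H) + P(E|not H)*P(not H)
P(E) = 0.9*0.49 + 0.33*0.51 = 0.6093
P(H|E) = 0.9*0.49 / 0.6093 = 0.7238

0.7238


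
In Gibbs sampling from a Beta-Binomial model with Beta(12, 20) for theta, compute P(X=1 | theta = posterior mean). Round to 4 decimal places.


Posterior mean = alpha/(alpha+beta) = 12/32 = 0.375
P(X=1|theta=mean) = theta = 0.375

0.375


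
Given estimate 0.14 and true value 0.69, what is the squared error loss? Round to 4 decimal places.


Squared error = (estimate - true)^2
Difference = -0.55
Loss = -0.55^2 = 0.3025

0.3025


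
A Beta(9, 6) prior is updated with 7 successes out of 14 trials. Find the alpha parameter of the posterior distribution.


In the Beta-Binomial conjugate update:
alpha_post = alpha_prior + successes
= 9 + 7
= 16

16


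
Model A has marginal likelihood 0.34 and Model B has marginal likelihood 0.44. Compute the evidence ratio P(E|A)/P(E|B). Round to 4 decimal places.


Evidence ratio = P(E|A) / P(E|B)
= 0.34 / 0.44
= 0.7727

0.7727


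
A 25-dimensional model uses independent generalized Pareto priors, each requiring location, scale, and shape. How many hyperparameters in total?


Per parameter: 3 (location, scale, and shape).
Total = 25 * 3 = 75

75


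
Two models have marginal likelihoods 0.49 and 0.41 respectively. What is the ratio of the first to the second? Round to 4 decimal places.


Evidence ratio = 0.49 / 0.41
= 1.1951

1.1951


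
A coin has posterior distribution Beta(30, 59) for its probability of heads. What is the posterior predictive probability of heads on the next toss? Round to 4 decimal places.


Posterior predictive = E[theta] = alpha/(alpha+beta)
= 30/89
= 0.3371

0.3371


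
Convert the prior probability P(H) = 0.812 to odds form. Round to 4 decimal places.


P(not H) = 1 - 0.812 = 0.188
Odds = 0.812 / 0.188 = 4.3191

4.3191


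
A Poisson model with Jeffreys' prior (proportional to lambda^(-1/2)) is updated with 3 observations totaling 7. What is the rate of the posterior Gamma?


Posterior = Gamma(0.5 + S, n)
= Gamma(0.5 + 7, 3)
Posterior rate = 0 + n = 3

3.0


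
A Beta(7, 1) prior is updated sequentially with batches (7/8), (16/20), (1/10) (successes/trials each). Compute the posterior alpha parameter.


Sequential conjugate updating is equivalent to a single batch update.
Total successes across all batches = 24
alpha_posterior = alpha_prior + total_successes = 7 + 24
= 31

31


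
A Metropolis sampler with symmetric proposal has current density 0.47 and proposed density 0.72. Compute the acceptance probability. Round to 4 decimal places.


For symmetric proposals, acceptance = min(1, pi(x*)/pi(x))
= min(1, 0.72/0.47)
= min(1, 1.5319) = 1.0

1.0


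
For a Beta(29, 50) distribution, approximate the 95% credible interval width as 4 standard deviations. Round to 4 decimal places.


Variance of Beta(a,b) = ab / ((a+b)^2 * (a+b+1))
= 29*50 / ((79)^2 * 80)
= 0.0029
SD = sqrt(0.0029) = 0.0539
Width = 4 * SD = 0.2156

0.2156


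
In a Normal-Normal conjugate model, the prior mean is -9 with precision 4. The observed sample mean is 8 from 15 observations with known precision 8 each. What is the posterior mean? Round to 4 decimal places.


Posterior precision = tau0 + n*tau = 4 + 15*8 = 124
Posterior mean = (tau0*mu0 + n*tau*xbar) / posterior_precision
= (4*-9 + 15*8*8) / 124
= 924 / 124 = 7.4516

7.4516


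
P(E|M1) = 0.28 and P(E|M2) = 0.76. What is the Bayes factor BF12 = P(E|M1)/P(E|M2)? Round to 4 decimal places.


Bayes factor BF12 = P(E|M1) / P(E|M2)
= 0.28 / 0.76
= 0.3684

0.3684


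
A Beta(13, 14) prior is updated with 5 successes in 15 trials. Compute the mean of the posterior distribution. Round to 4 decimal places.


After update: Beta(18, 24)
Mean = 18 / (18 + 24) = 18 / 42
= 0.4286

0.4286


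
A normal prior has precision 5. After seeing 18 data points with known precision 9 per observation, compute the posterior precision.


In the conjugate normal model, precisions add:
tau_posterior = tau_prior + n * tau_data
= 5 + 18*9 = 167

167


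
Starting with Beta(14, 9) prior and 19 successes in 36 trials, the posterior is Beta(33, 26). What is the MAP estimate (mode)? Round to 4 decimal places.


The mode of Beta(a, b) when a > 1 and b > 1 is (a-1)/(a+b-2)
= (33 - 1) / (33 + 26 - 2)
= 32 / 57
= 0.5614

0.5614


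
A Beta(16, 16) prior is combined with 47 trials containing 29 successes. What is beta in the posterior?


In conjugate updating:
beta_posterior = beta_prior + (n - k)
= 16 + (47 - 29)
= 16 + 18 = 34

34


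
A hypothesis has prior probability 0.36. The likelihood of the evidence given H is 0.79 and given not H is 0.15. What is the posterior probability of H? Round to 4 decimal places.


Using Bayes' theorem:
P(E) = 0.36 * 0.79 + 0.64 * 0.15
P(E) = 0.3804
P(H|E) = (0.36 * 0.79) / 0.3804 = 0.7476

0.7476


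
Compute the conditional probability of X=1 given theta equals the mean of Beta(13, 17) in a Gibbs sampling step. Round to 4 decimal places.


Mean of Beta(13, 17) = 0.4333
P(X=1 | theta=0.4333) = 0.4333

0.4333


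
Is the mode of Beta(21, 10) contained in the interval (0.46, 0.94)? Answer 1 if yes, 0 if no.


Mode = (a-1)/(a+b-2) = 20/29 = 0.6897
Interval: (0.46, 0.94)
Contains mode? 1

1


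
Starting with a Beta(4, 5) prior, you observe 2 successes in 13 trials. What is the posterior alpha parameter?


For a Beta-Binomial conjugate model:
Posterior alpha = prior alpha + number of successes
= 4 + 2 = 6

6


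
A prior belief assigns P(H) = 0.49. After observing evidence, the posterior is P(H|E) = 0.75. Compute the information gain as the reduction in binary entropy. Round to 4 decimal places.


H(prior) = -0.49*log2(0.49) - 0.51*log2(0.51)
= 0.9997
H(post) = -0.75*log2(0.75) - 0.25*log2(0.25)
= 0.8113
IG = 0.9997 - 0.8113 = 0.1884

0.1884


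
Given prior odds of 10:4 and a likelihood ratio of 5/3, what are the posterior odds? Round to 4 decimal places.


Posterior odds = prior odds * LR
Prior odds = 10/4 = 2.5
LR = 5/3 = 1.6667
Posterior odds = 2.5 * 1.6667 = 4.1667

4.1667


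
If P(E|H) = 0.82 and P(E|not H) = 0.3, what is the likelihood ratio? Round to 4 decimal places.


Likelihood ratio = P(E|H) / P(E|not H)
= 0.82 / 0.3
= 2.7333

2.7333


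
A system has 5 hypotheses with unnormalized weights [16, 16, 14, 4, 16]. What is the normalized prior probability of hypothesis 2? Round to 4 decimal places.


The normalized prior is the weight divided by the total.
Total weight = 66
P(H2) = 16 / 66 = 0.2424

0.2424


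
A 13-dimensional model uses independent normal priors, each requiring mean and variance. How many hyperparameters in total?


Per parameter: 2 (mean and variance).
Total = 13 * 2 = 26

26


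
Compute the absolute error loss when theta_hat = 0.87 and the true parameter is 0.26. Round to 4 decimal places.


L = |theta_hat - theta_true|
= |0.87 - 0.26| = 0.61

0.61


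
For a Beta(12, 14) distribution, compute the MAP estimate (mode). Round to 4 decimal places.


MAP = mode = (a-1)/(a+b-2)
= (12-1)/(12+14-2)
= 11/24 = 0.4583

0.4583


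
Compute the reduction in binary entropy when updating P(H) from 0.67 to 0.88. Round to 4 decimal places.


H_before = -p*log2(p) - (1-p)*log2(1-p) for p=0.67: 0.9149
H_after for p=0.88: 0.5294
Reduction = 0.9149 - 0.5294 = 0.3856

0.3856


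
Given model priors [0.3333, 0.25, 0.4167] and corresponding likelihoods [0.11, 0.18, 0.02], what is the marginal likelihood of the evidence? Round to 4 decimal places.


P(E) = sum_i P(M_i) P(E|M_i)
= 0.0367 + 0.045 + 0.0083
= 0.09

0.09


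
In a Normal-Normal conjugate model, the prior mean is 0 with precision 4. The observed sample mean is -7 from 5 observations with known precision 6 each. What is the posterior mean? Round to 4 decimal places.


Posterior precision = tau0 + n*tau = 4 + 5*6 = 34
Posterior mean = (tau0*mu0 + n*tau*xbar) / posterior_precision
= (4*0 + 5*6*-7) / 34
= -210 / 34 = -6.1765

-6.1765


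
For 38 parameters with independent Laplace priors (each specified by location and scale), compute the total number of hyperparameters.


A Laplace prior has 2 hyperparameters per parameter.
Total = 38 * 2 = 76

76


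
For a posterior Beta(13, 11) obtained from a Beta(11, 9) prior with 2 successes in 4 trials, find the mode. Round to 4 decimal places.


Mode = (alpha - 1) / (alpha + beta - 2)
= 12 / 22
= 0.5455

0.5455


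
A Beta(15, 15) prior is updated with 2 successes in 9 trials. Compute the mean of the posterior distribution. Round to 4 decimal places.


After update: Beta(17, 22)
Mean = 17 / (17 + 22) = 17 / 39
= 0.4359

0.4359


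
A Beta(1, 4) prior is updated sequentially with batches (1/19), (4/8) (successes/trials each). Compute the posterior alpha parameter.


Sequential conjugate updating is equivalent to a single batch update.
Total successes across all batches = 5
alpha_posterior = alpha_prior + total_successes = 1 + 5
= 6

6


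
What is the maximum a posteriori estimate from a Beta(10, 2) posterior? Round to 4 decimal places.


The MAP estimate equals the mode of the distribution.
Mode of Beta(a,b) = (a-1)/(a+b-2)
= 9/10
= 0.9

0.9


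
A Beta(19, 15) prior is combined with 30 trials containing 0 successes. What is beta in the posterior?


In conjugate updating:
beta_posterior = beta_prior + (n - k)
= 15 + (30 - 0)
= 15 + 30 = 45

45


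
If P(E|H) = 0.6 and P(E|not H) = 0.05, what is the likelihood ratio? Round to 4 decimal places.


Likelihood ratio = P(E|H) / P(E|not H)
= 0.6 / 0.05
= 12.0

12.0


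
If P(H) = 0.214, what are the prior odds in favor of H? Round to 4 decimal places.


Prior odds = P(H) / (1 - P(H))
= 0.214 / 0.786
= 0.2723

0.2723


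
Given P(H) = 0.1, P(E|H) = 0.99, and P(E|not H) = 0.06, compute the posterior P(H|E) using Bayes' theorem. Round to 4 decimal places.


By Bayes' theorem: P(H|E) = P(E|H)*P(H) / P(E)
P(E) = P(E|H)*P(H) + P(E|not H)*P(not H)
P(E) = 0.99*0.1 + 0.06*0.9 = 0.153
P(H|E) = 0.99*0.1 / 0.153 = 0.6471

0.6471


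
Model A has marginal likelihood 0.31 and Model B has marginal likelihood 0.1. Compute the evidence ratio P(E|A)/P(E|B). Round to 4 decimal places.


Evidence ratio = P(E|A) / P(E|B)
= 0.31 / 0.1
= 3.1

3.1


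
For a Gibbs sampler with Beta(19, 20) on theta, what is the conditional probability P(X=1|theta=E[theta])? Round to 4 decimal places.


E[theta] = 19/(19+20) = 0.4872
P(X=1|theta) = theta = 0.4872

0.4872


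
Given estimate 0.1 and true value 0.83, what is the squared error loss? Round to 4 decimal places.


Squared error = (estimate - true)^2
Difference = -0.73
Loss = -0.73^2 = 0.5329

0.5329


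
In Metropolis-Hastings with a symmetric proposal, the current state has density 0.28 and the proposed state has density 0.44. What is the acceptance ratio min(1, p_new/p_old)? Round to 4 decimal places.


Ratio = p_new / p_old = 0.44 / 0.28 = 1.5714
Acceptance = min(1, 1.5714) = 1.0

1.0


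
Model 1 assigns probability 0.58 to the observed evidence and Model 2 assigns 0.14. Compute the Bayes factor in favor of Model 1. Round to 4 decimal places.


BF = P(data|M1) / P(data|M2)
= 0.58 / 0.14 = 4.1429

4.1429


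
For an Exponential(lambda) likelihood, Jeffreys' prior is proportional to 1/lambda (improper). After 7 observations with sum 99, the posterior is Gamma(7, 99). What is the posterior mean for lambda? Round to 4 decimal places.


Posterior = Gamma(n, sum_x) = Gamma(7, 99)
Posterior mean = shape/rate = 7/99
= 0.0707

0.0707


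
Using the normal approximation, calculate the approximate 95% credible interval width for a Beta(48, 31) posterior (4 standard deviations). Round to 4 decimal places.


Var(Beta) = 48*31/(79^2 * 80) = 0.003
SD = 0.0546
Width ~ 4*SD = 0.2184

0.2184


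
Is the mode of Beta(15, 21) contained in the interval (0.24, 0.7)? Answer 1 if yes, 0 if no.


Mode = (a-1)/(a+b-2) = 14/34 = 0.4118
Interval: (0.24, 0.7)
Contains mode? 1

1


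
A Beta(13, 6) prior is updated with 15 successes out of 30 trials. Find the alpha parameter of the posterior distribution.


In the Beta-Binomial conjugate update:
alpha_post = alpha_prior + successes
= 13 + 15
= 28

28


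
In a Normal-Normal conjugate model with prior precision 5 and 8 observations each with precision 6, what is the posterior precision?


Posterior precision = prior precision + n * observation precision
= 5 + 8 * 6
= 5 + 48 = 53

53


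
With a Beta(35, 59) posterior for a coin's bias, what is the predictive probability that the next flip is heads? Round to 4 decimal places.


The predictive probability equals the posterior mean.
P(next = heads) = alpha / (alpha + beta)
= 35 / 94 = 0.3723

0.3723


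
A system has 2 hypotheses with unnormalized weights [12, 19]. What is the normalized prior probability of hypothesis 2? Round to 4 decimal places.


The normalized prior is the weight divided by the total.
Total weight = 31
P(H2) = 19 / 31 = 0.6129

0.6129


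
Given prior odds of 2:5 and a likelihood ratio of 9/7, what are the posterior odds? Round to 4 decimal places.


Posterior odds = prior odds * LR
Prior odds = 2/5 = 0.4
LR = 9/7 = 1.2857
Posterior odds = 0.4 * 1.2857 = 0.5143

0.5143


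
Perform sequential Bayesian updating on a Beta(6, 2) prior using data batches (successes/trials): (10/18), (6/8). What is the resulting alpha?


Accumulate successes: 16
Posterior alpha = prior alpha + sum of successes
= 6 + 16 = 22

22


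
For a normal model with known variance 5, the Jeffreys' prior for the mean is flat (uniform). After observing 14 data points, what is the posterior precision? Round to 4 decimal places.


Jeffreys' prior for normal mean (known variance) is flat.
Prior precision = 0.
Posterior precision = prior_prec + n/sigma^2 = 0 + 14/5
= 2.8

2.8


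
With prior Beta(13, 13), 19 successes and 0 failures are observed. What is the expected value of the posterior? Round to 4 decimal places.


Posterior = Beta(32, 13)
E[theta] = alpha/(alpha+beta)
= 32/45 = 0.7111

0.7111


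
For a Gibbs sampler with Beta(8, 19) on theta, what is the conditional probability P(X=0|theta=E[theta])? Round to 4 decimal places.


E[theta] = 8/(8+19) = 0.2963
P(X=0|theta) = 1 - theta = 0.7037

0.7037


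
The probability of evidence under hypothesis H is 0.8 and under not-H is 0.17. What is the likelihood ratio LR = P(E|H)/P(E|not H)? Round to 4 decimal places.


LR = 0.8 / 0.17
= 4.7059

4.7059


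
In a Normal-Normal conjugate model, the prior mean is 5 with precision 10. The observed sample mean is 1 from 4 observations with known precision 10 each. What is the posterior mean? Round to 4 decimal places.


Posterior precision = tau0 + n*tau = 10 + 4*10 = 50
Posterior mean = (tau0*mu0 + n*tau*xbar) / posterior_precision
= (10*5 + 4*10*1) / 50
= 90 / 50 = 1.8

1.8


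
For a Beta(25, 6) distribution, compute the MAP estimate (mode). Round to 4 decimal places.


MAP = mode = (a-1)/(a+b-2)
= (25-1)/(25+6-2)
= 24/29 = 0.8276

0.8276


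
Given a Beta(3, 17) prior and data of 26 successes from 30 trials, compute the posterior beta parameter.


Number of failures = 30 - 26 = 4
Posterior beta = 17 + 4 = 21

21


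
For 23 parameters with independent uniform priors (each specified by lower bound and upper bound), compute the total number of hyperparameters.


A uniform prior has 2 hyperparameters per parameter.
Total = 23 * 2 = 46

46


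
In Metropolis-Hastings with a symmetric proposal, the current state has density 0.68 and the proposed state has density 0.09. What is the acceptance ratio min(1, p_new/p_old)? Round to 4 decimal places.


Ratio = p_new / p_old = 0.09 / 0.68 = 0.1324
Acceptance = min(1, 0.1324) = 0.1324

0.1324


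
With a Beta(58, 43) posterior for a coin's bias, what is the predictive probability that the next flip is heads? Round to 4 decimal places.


The predictive probability equals the posterior mean.
P(next = heads) = alpha / (alpha + beta)
= 58 / 101 = 0.5743

0.5743


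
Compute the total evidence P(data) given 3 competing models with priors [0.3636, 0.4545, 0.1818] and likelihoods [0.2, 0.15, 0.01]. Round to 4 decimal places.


Marginal likelihood = sum P(model_i) * P(data|model_i)
Model 1: 0.3636 * 0.2 = 0.0727
Model 2: 0.4545 * 0.15 = 0.0682
Model 3: 0.1818 * 0.01 = 0.0018
Total = 0.1427

0.1427


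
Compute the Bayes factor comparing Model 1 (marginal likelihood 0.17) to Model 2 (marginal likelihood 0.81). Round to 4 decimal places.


BF12 = marginal likelihood of M1 / marginal likelihood of M2
= 0.17/0.81
= 0.2099

0.2099


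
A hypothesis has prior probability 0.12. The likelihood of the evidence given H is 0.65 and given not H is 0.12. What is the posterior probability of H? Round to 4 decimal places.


Using Bayes' theorem:
P(E) = 0.12 * 0.65 + 0.88 * 0.12
P(E) = 0.1836
P(H|E) = (0.12 * 0.65) / 0.1836 = 0.4248

0.4248


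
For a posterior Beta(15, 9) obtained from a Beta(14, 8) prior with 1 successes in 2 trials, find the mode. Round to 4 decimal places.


Mode = (alpha - 1) / (alpha + beta - 2)
= 14 / 22
= 0.6364

0.6364


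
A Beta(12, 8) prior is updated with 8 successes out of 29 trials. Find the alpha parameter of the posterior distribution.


In the Beta-Binomial conjugate update:
alpha_post = alpha_prior + successes
= 12 + 8
= 20

20


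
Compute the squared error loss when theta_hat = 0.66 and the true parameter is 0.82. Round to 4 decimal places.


L = (theta_hat - theta_true)^2
= (0.66 - 0.82)^2
= -0.16^2 = 0.0256

0.0256


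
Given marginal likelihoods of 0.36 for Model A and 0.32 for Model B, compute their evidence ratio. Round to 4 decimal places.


Ratio = ML(A) / ML(B) = 0.36/0.32
= 1.125

1.125


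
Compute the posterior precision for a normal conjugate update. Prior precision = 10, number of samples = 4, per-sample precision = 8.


tau_post = tau_0 + n * tau
= 10 + 4 * 8 = 42

42


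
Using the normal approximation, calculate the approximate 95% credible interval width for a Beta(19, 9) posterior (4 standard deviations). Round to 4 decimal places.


Var(Beta) = 19*9/(28^2 * 29) = 0.0075
SD = 0.0867
Width ~ 4*SD = 0.3469

0.3469


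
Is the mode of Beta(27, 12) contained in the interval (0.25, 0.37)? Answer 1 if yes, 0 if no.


Mode = (a-1)/(a+b-2) = 26/37 = 0.7027
Interval: (0.25, 0.37)
Contains mode? 0

0


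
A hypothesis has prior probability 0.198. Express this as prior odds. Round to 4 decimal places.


Odds = P(H) / P(not H) = 0.198 / 0.802
= 0.2469

0.2469


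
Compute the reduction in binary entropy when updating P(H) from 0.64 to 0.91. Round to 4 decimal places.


H_before = -p*log2(p) - (1-p)*log2(1-p) for p=0.64: 0.9427
H_after for p=0.91: 0.4365
Reduction = 0.9427 - 0.4365 = 0.5062

0.5062


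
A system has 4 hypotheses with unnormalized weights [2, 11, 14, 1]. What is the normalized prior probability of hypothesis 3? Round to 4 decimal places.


The normalized prior is the weight divided by the total.
Total weight = 28
P(H3) = 14 / 28 = 0.5

0.5


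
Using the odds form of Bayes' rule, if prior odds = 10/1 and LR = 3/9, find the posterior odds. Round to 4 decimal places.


Bayes' rule in odds form: posterior odds = prior odds * LR
= (10 * 3) / (1 * 9)
= 30/9 = 3.3333

3.3333


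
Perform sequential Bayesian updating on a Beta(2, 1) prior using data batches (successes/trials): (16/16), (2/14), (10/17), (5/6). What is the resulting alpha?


Accumulate successes: 33
Posterior alpha = prior alpha + sum of successes
= 2 + 33 = 35

35


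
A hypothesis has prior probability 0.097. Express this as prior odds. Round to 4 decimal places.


Odds = P(H) / P(not H) = 0.097 / 0.903
= 0.1074

0.1074


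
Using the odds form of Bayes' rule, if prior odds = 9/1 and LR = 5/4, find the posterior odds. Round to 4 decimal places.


Bayes' rule in odds form: posterior odds = prior odds * LR
= (9 * 5) / (1 * 4)
= 45/4 = 11.25

11.25


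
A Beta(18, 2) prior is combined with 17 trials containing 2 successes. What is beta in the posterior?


In conjugate updating:
beta_posterior = beta_prior + (n - k)
= 2 + (17 - 2)
= 2 + 15 = 17

17


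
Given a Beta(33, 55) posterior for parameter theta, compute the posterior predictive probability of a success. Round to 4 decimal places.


For a Beta-Bernoulli model, the predictive probability is the mean:
P(success) = 33/(33+55) = 33/88 = 0.375

0.375


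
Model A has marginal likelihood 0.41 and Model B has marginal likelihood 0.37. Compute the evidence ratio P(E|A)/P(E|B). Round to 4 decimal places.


Evidence ratio = P(E|A) / P(E|B)
= 0.41 / 0.37
= 1.1081

1.1081


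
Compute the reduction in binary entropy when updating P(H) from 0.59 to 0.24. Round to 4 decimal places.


H_before = -p*log2(p) - (1-p)*log2(1-p) for p=0.59: 0.9765
H_after for p=0.24: 0.795
Reduction = 0.9765 - 0.795 = 0.1815

0.1815


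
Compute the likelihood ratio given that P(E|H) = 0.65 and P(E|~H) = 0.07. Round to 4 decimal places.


LR = P(E|H) / P(E|~H)
= 0.65 / 0.07 = 9.2857

9.2857


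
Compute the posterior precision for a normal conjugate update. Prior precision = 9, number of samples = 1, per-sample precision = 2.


tau_post = tau_0 + n * tau
= 9 + 1 * 2 = 11

11


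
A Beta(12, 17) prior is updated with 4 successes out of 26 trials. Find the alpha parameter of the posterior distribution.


In the Beta-Binomial conjugate update:
alpha_post = alpha_prior + successes
= 12 + 4
= 16

16


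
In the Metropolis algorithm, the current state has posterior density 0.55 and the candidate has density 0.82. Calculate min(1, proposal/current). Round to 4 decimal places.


Ratio = 0.82/0.55 = 1.4909
Acceptance probability = min(1, 1.4909)
= 1.0

1.0


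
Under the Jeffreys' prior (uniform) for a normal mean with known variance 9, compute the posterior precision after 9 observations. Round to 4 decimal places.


Prior precision = 0 (flat prior).
Post. prec. = 0 + n/var = 9/9 = 1.0

1.0


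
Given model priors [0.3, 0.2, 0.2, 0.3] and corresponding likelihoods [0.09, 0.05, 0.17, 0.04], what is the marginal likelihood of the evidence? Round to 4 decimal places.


P(E) = sum_i P(M_i) P(E|M_i)
= 0.027 + 0.01 + 0.034 + 0.012
= 0.083

0.083


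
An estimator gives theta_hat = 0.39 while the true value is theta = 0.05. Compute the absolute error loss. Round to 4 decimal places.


The absolute error loss is |theta_hat - theta|
= |0.39 - 0.05|
= 0.34

0.34


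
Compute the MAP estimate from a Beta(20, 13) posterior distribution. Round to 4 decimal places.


MAP = mode of Beta distribution
= (alpha - 1)/(alpha + beta - 2)
= (20-1)/(20+13-2)
= 19/31 = 0.6129

0.6129


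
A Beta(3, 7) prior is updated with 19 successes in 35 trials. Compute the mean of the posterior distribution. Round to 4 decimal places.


After update: Beta(22, 23)
Mean = 22 / (22 + 23) = 22 / 45
= 0.4889

0.4889


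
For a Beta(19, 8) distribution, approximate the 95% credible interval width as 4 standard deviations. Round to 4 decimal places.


Variance of Beta(a,b) = ab / ((a+b)^2 * (a+b+1))
= 19*8 / ((27)^2 * 28)
= 0.0074
SD = sqrt(0.0074) = 0.0863
Width = 4 * SD = 0.3452

0.3452


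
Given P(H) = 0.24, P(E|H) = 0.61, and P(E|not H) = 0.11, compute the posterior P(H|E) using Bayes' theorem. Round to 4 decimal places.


By Bayes' theorem: P(H|E) = P(E|H)*P(H) / P(E)
P(E) = P(E|H)*P(H) + P(E|not H)*P(not H)
P(E) = 0.61*0.24 + 0.11*0.76 = 0.23
P(H|E) = 0.61*0.24 / 0.23 = 0.6365

0.6365


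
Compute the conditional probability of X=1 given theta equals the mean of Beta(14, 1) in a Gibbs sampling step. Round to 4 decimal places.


Mean of Beta(14, 1) = 0.9333
P(X=1 | theta=0.9333) = 0.9333

0.9333


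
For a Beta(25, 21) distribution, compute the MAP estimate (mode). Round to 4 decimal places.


MAP = mode = (a-1)/(a+b-2)
= (25-1)/(25+21-2)
= 24/44 = 0.5455

0.5455


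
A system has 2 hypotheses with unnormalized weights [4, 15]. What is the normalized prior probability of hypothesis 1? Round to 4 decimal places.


The normalized prior is the weight divided by the total.
Total weight = 19
P(H1) = 4 / 19 = 0.2105

0.2105


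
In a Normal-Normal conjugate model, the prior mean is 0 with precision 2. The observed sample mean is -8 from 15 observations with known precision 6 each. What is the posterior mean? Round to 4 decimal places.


Posterior precision = tau0 + n*tau = 2 + 15*6 = 92
Posterior mean = (tau0*mu0 + n*tau*xbar) / posterior_precision
= (2*0 + 15*6*-8) / 92
= -720 / 92 = -7.8261

-7.8261


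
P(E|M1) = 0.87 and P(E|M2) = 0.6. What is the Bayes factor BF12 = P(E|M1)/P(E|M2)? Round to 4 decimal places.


Bayes factor BF12 = P(E|M1) / P(E|M2)
= 0.87 / 0.6
= 1.45

1.45


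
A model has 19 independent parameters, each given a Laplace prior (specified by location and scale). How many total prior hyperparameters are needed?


Each Laplace prior needs 2 hyperparameters (location and scale).
Total = 2 * 19 = 38

38
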